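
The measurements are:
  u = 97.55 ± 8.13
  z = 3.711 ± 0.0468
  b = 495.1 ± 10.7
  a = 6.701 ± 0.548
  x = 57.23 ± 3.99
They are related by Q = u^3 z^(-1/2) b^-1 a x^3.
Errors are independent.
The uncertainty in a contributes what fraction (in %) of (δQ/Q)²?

(δQ/Q)² = (3·δu/u)² + (−½·δz/z)² + (-1·δb/b)² + (1·δa/a)² + (3·δx/x)²
  u term: (3×0.0833)² = 0.0625
  z term: (-0.5×0.0126)² = 3.98e-05
  b term: (-1×0.0216)² = 0.000467
  a term: (1×0.0818)² = 0.00669
  x term: (3×0.0697)² = 0.0437
Total = 0.113. Share from a = 0.00669/0.113 = 0.0589.

5.89%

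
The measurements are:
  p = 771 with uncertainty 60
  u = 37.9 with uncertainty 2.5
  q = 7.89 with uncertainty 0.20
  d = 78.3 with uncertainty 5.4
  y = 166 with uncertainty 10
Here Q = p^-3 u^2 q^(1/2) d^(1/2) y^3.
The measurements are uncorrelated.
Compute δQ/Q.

0.325

Since Q is a product/quotient, work with relative uncertainties:
  (-3·δp/p)² = (-3×0.0778)² = 0.0545;  (2·δu/u)² = (2×0.0660)² = 0.0174;  (½·δq/q)² = (0.5×0.0253)² = 0.000161;  (½·δd/d)² = (0.5×0.0690)² = 0.00119;  (3·δy/y)² = (3×0.0602)² = 0.0327
δQ/Q = √(0.106) = 0.325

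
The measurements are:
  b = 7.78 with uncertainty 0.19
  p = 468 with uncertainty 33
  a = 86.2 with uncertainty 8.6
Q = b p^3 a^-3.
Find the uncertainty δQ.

Q is a product of powers, so relative uncertainties combine in quadrature:
  (1·δb/b)² = (1×0.0244)² = 0.000596;  (3·δp/p)² = (3×0.0705)² = 0.0447;  (-3·δa/a)² = (-3×0.0998)² = 0.0896
δQ/Q = √(0.135) = 0.367
Q = 1250, so δQ = 0.367 × 1250 = 457.

457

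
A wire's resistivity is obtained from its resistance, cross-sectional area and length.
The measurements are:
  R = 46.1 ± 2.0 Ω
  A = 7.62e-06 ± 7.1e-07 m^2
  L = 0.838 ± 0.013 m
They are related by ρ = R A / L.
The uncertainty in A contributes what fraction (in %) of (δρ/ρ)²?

(δρ/ρ)² = (1·δR/R)² + (1·δA/A)² + (-1·δL/L)²
  R term: (1×0.0434)² = 0.00188
  A term: (1×0.0932)² = 0.00868
  L term: (-1×0.0155)² = 0.000241
Total = 0.0108. Share from A = 0.00868/0.0108 = 0.804.

80.4%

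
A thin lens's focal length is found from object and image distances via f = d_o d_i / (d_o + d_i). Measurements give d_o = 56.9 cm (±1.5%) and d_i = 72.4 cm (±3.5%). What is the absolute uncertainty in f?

0.559 cm

∂f/∂d_o = (d_i/(d_o+d_i))² = 0.314;  ∂f/∂d_i = (d_o/(d_o+d_i))² = 0.194
δf = √((∂f/∂d_o · δd_o)² + (∂f/∂d_i · δd_i)²) = √(0.0716 + 0.241) = 0.559 cm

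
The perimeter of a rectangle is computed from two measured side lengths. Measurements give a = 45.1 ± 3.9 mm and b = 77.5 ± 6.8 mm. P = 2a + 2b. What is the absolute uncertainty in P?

P is a linear combination, so absolute uncertainties add in quadrature:
  (2·δa)² = 60.8;  (2·δb)² = 185
δP = √(246) = 15.7 mm

15.7 mm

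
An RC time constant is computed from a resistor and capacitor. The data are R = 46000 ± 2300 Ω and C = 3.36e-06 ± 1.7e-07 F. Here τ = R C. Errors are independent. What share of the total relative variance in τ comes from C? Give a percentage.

(δτ/τ)² = (1·δR/R)² + (1·δC/C)²
  R term: (1×0.0500)² = 0.00250
  C term: (1×0.0506)² = 0.00256
Total = 0.00506. Share from C = 0.00256/0.00506 = 0.506.

50.6%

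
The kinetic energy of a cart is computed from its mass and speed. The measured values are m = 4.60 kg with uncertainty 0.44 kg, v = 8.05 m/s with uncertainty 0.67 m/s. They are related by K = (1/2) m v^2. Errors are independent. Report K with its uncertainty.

149 ± 28.6 J

Each factor contributes (exponent × relative error)² to (δK/K)²:
  (1·δm/m)² = (1×0.0957)² = 0.00915;  (2·δv/v)² = (2×0.0832)² = 0.0277
δK/K = √(0.0369) = 0.192
K = 149 J, so δK = 0.192 × 149 = 28.6 J.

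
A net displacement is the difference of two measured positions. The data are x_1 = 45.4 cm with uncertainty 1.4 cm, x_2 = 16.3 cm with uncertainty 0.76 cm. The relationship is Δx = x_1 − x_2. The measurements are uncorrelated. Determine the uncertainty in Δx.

Each term contributes (cᵢ δxᵢ)² to (δΔx)²:
  (δx_1)² = 1.96;  (δx_2)² = 0.578
δΔx = √(2.54) = 1.59 cm

1.59 cm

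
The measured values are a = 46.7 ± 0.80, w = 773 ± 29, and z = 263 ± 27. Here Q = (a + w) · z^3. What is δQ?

Let u = a + w = 820. δu = √(δa² + δw²) = √(0.640 + 841) = 29.0, so δu/u = 0.0354.
Q is then a monomial in u, z:
δQ/Q = √((δu/u)² + (3·δz/z)²) = √(0.00125 + 0.0949) = 0.310
Q = 1.49e+10, so δQ = 0.310 × 1.49e+10 = 4.62e+09.

4.62e+09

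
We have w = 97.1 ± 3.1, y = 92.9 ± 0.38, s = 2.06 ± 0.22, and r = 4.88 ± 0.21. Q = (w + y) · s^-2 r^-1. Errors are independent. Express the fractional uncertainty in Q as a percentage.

21.9%

Let u = w + y = 190. δu = √(δw² + δy²) = √(9.61 + 0.144) = 3.12, so δu/u = 0.0164.
Q is then a monomial in u, s, r:
δQ/Q = √((δu/u)² + (-2·δs/s)² + (-1·δr/r)²) = √(0.000270 + 0.0456 + 0.00185) = 0.219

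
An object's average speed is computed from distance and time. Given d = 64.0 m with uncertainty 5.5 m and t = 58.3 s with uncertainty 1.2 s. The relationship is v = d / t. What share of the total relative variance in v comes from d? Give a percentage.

(δv/v)² = (1·δd/d)² + (-1·δt/t)²
  d term: (1×0.0859)² = 0.00739
  t term: (-1×0.0206)² = 0.000424
Total = 0.00781. Share from d = 0.00739/0.00781 = 0.946.

94.6%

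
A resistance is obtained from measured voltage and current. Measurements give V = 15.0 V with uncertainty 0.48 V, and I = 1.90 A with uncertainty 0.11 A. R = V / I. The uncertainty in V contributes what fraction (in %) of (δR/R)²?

23.4%

(δR/R)² = (1·δV/V)² + (-1·δI/I)²
  V term: (1×0.0320)² = 0.00102
  I term: (-1×0.0579)² = 0.00335
Total = 0.00438. Share from V = 0.00102/0.00438 = 0.234.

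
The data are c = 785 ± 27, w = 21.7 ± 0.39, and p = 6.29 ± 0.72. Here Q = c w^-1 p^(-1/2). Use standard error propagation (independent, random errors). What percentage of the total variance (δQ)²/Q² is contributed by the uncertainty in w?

6.76%

(δQ/Q)² = (1·δc/c)² + (-1·δw/w)² + (−½·δp/p)²
  c term: (1×0.0344)² = 0.00118
  w term: (-1×0.0180)² = 0.000323
  p term: (-0.5×0.114)² = 0.00328
Total = 0.00478. Share from w = 0.000323/0.00478 = 0.0676.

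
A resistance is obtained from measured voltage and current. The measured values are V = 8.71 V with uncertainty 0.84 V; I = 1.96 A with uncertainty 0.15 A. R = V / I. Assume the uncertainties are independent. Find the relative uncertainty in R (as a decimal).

0.123

Products/powers → add relative errors in quadrature, weighted by exponent:
  (1·δV/V)² = (1×0.0964)² = 0.00930;  (-1·δI/I)² = (-1×0.0765)² = 0.00586
δR/R = √(0.0152) = 0.123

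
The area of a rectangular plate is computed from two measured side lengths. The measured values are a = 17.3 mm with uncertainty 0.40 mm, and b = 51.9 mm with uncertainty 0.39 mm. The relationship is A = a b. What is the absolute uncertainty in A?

21.8 mm^2

Each factor contributes (exponent × relative error)² to (δA/A)²:
  (1·δa/a)² = (1×0.0231)² = 0.000535;  (1·δb/b)² = (1×0.00751)² = 5.65e-05
δA/A = √(0.000591) = 0.0243
A = 898 mm^2, so δA = 0.0243 × 898 = 21.8 mm^2.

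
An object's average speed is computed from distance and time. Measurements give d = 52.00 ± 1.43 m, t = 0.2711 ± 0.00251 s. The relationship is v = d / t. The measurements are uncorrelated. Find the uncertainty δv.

For a monomial v ∝ d, t^-1, fractional errors add in quadrature:
  (1·δd/d)² = (1×0.0275)² = 0.000756;  (-1·δt/t)² = (-1×0.00926)² = 8.57e-05
δv/v = √(0.000842) = 0.0290
v = 191.8 m/s, so δv = 0.0290 × 191.8 = 5.57 m/s.

5.57 m/s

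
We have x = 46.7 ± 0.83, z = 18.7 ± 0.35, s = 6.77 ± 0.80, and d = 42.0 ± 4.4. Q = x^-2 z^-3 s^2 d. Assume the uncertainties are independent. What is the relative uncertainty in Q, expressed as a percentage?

26.7%

Relative error in a monomial: (δQ/Q)² = Σ (nᵢ · δxᵢ/xᵢ)².
  (-2·δx/x)² = (-2×0.0178)² = 0.00126;  (-3·δz/z)² = (-3×0.0187)² = 0.00315;  (2·δs/s)² = (2×0.118)² = 0.0559;  (1·δd/d)² = (1×0.105)² = 0.0110
δQ/Q = √(0.0712) = 0.267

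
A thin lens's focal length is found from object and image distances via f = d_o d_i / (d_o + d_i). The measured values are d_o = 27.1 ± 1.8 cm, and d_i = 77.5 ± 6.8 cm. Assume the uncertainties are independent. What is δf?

∂f/∂d_o = (d_i/(d_o+d_i))² = 0.549;  ∂f/∂d_i = (d_o/(d_o+d_i))² = 0.0671
δf = √((∂f/∂d_o · δd_o)² + (∂f/∂d_i · δd_i)²) = √(0.976 + 0.208) = 1.09 cm

1.09 cm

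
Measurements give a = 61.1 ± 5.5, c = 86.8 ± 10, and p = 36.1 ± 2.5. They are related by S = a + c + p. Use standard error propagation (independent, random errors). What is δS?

11.7

Each term contributes (cᵢ δxᵢ)² to (δS)²:
  (δa)² = 30.2;  (δc)² = 100;  (δp)² = 6.25
δS = √(136) = 11.7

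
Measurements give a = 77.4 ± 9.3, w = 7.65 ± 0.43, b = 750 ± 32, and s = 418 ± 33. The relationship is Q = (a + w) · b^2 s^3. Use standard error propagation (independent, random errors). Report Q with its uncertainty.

Let u = a + w = 85.1. δu = √(δa² + δw²) = √(86.5 + 0.185) = 9.31, so δu/u = 0.109.
Q is then a monomial in u, b, s:
δQ/Q = √((δu/u)² + (2·δb/b)² + (3·δs/s)²) = √(0.0120 + 0.00728 + 0.0561) = 0.275
Q = 3.49e+15, so δQ = 0.275 × 3.49e+15 = 9.59e+14.

(3.49 ± 0.959) × 10^15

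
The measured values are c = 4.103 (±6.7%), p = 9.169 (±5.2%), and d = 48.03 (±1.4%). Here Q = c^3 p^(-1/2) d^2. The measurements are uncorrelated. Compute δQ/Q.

0.205

Since Q is a product/quotient, work with relative uncertainties:
  (3·δc/c)² = (3×0.0670)² = 0.0404;  (−½·δp/p)² = (-0.5×0.0520)² = 0.000676;  (2·δd/d)² = (2×0.0140)² = 0.000784
δQ/Q = √(0.0419) = 0.205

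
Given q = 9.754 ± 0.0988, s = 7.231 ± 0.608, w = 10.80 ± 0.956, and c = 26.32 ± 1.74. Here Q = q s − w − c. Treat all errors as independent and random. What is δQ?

6.29

Let p = q·s = 70.53. δp/p = √((1·δq/q)² + (1·δs/s)²) = √(0.000103 + 0.00707) = 0.0847, so δp = 5.97.
Q = p − w − c: δQ = √(δp² + δw² + δc²) = √(35.7 + 0.914 + 3.03) = 6.29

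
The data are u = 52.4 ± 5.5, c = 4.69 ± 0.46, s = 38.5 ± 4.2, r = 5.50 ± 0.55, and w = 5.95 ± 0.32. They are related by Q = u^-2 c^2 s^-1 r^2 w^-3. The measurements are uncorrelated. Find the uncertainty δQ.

1.2e-05

Each factor contributes (exponent × relative error)² to (δQ/Q)²:
  (-2·δu/u)² = (-2×0.105)² = 0.0441;  (2·δc/c)² = (2×0.0981)² = 0.0385;  (-1·δs/s)² = (-1×0.109)² = 0.0119;  (2·δr/r)² = (2×0.100)² = 0.0400;  (-3·δw/w)² = (-3×0.0538)² = 0.0260
δQ/Q = √(0.160) = 0.401
Q = 2.99e-05, so δQ = 0.401 × 2.99e-05 = 1.2e-05.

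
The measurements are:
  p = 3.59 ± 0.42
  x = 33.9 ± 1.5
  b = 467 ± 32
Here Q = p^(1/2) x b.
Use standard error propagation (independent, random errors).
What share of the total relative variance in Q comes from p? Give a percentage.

34.0%

(δQ/Q)² = (½·δp/p)² + (1·δx/x)² + (1·δb/b)²
  p term: (0.5×0.117)² = 0.00342
  x term: (1×0.0442)² = 0.00196
  b term: (1×0.0685)² = 0.00470
Total = 0.0101. Share from p = 0.00342/0.0101 = 0.340.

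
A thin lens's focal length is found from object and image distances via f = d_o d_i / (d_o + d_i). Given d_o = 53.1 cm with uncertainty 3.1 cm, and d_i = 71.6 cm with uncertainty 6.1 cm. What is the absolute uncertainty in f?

∂f/∂d_o = (d_i/(d_o+d_i))² = 0.330;  ∂f/∂d_i = (d_o/(d_o+d_i))² = 0.181
δf = √((∂f/∂d_o · δd_o)² + (∂f/∂d_i · δd_i)²) = √(1.04 + 1.22) = 1.51 cm

1.51 cm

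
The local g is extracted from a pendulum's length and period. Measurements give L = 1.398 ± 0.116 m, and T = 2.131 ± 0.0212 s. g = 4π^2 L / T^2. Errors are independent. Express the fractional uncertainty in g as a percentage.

Since g is a product/quotient, work with relative uncertainties:
  (1·δL/L)² = (1×0.0830)² = 0.00688;  (-2·δT/T)² = (-2×0.00995)² = 0.000396
δg/g = √(0.00728) = 0.0853

8.53%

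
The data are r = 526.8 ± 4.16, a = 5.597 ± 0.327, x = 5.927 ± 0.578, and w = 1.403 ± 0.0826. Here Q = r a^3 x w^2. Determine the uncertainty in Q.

2.51e+05

Since Q is a product/quotient, work with relative uncertainties:
  (1·δr/r)² = (1×0.00790)² = 6.24e-05;  (3·δa/a)² = (3×0.0584)² = 0.0307;  (1·δx/x)² = (1×0.0975)² = 0.00951;  (2·δw/w)² = (2×0.0589)² = 0.0139
δQ/Q = √(0.0542) = 0.233
Q = 1.078e+06, so δQ = 0.233 × 1.078e+06 = 2.51e+05.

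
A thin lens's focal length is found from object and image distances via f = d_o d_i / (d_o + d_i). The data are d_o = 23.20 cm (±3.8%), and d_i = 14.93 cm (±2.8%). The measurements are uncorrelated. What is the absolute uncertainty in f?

∂f/∂d_o = (d_i/(d_o+d_i))² = 0.153;  ∂f/∂d_i = (d_o/(d_o+d_i))² = 0.370
δf = √((∂f/∂d_o · δd_o)² + (∂f/∂d_i · δd_i)²) = √(0.0183 + 0.0240) = 0.205 cm

0.205 cm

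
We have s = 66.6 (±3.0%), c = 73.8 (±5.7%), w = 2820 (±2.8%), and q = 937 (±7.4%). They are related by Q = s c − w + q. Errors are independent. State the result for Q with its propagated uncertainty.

3030 ± 334

Let p = s·c = 4920. δp/p = √((1·δs/s)² + (1·δc/c)²) = √(0.000900 + 0.00325) = 0.0644, so δp = 317.
Q = p − w + q: δQ = √(δp² + δw² + δq²) = √(1e+05 + 6230 + 4810) = 334
Q = 3030.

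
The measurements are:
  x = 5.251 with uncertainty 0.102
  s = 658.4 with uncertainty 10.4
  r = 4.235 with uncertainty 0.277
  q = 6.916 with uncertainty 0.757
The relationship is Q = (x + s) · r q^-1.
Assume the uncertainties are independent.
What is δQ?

Let u = x + s = 663.7. δu = √(δx² + δs²) = √(0.0104 + 108) = 10.4, so δu/u = 0.0157.
Q is then a monomial in u, r, q:
δQ/Q = √((δu/u)² + (1·δr/r)² + (-1·δq/q)²) = √(0.000246 + 0.00428 + 0.0120) = 0.128
Q = 406.4, so δQ = 0.128 × 406.4 = 52.2.

52.2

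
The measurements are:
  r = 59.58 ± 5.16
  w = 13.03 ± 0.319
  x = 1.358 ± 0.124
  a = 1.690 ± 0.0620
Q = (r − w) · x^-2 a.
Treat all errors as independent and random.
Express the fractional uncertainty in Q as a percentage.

Let u = r − w = 46.55. δu = √(δr² + δw²) = √(26.6 + 0.102) = 5.17, so δu/u = 0.111.
Q is then a monomial in u, x, a:
δQ/Q = √((δu/u)² + (-2·δx/x)² + (1·δa/a)²) = √(0.0123 + 0.0334 + 0.00135) = 0.217

21.7%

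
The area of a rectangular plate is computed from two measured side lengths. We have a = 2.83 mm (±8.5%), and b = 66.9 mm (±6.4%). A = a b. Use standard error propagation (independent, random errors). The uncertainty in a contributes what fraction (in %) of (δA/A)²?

(δA/A)² = (1·δa/a)² + (1·δb/b)²
  a term: (1×0.0850)² = 0.00723
  b term: (1×0.0640)² = 0.00410
Total = 0.0113. Share from a = 0.00723/0.0113 = 0.638.

63.8%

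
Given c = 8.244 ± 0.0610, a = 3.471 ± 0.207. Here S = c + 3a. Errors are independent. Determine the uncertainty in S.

Absolute uncertainties add in quadrature for a linear combination:
  (δc)² = 0.00372;  (3·δa)² = 0.386
δS = √(0.389) = 0.624

0.624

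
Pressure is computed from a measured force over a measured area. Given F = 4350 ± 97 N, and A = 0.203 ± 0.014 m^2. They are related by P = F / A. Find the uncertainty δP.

1550 Pa

Each factor contributes (exponent × relative error)² to (δP/P)²:
  (1·δF/F)² = (1×0.0223)² = 0.000497;  (-1·δA/A)² = (-1×0.0690)² = 0.00476
δP/P = √(0.00525) = 0.0725
P = 21400 Pa, so δP = 0.0725 × 21400 = 1550 Pa.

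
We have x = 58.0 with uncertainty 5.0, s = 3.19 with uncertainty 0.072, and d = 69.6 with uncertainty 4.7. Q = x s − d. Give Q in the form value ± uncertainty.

115 ± 17.1

Let p = x·s = 185. δp/p = √((1·δx/x)² + (1·δs/s)²) = √(0.00743 + 0.000509) = 0.0891, so δp = 16.5.
Q = p − d: δQ = √(δp² + δd²) = √(272 + 22.1) = 17.1
Q = 115.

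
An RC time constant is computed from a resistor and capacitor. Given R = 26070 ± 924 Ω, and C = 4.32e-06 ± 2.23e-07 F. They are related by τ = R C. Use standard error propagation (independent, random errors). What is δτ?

Products/powers → add relative errors in quadrature, weighted by exponent:
  (1·δR/R)² = (1×0.0354)² = 0.00126;  (1·δC/C)² = (1×0.0516)² = 0.00266
δτ/τ = √(0.00392) = 0.0626
τ = 0.1126 s, so δτ = 0.0626 × 0.1126 = 0.00705 s.

0.00705 s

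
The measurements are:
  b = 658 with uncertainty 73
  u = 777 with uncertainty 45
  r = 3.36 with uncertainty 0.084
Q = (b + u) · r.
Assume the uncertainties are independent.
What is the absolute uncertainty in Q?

312

Let w = b + u = 1440. δw = √(δb² + δu²) = √(5330 + 2020) = 85.8, so δw/w = 0.0598.
Q is then a monomial in w, r:
δQ/Q = √((δw/w)² + (1·δr/r)²) = √(0.00357 + 0.000625) = 0.0648
Q = 4820, so δQ = 0.0648 × 4820 = 312.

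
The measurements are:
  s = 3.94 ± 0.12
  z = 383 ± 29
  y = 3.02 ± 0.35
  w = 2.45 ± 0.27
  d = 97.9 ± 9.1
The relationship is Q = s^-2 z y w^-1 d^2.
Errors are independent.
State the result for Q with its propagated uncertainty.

(2.91 ± 0.769) × 10^5

Each factor contributes (exponent × relative error)² to (δQ/Q)²:
  (-2·δs/s)² = (-2×0.0305)² = 0.00371;  (1·δz/z)² = (1×0.0757)² = 0.00573;  (1·δy/y)² = (1×0.116)² = 0.0134;  (-1·δw/w)² = (-1×0.110)² = 0.0121;  (2·δd/d)² = (2×0.0930)² = 0.0346
δQ/Q = √(0.0696) = 0.264
Q = 2.91e+05, so δQ = 0.264 × 2.91e+05 = 76900.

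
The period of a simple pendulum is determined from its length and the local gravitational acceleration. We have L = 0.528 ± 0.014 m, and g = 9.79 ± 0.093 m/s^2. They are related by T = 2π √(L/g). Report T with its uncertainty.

1.46 ± 0.0205 s

Products/powers → add relative errors in quadrature, weighted by exponent:
  (½·δL/L)² = (0.5×0.0265)² = 0.000176;  (−½·δg/g)² = (-0.5×0.00950)² = 2.26e-05
δT/T = √(0.000198) = 0.0141
T = 1.46 s, so δT = 0.0141 × 1.46 = 0.0205 s.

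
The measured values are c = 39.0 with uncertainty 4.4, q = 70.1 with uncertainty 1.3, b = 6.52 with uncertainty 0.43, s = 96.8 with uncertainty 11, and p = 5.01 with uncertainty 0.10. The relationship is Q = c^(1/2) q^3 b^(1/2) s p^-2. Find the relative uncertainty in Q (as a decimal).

Relative error in a monomial: (δQ/Q)² = Σ (nᵢ · δxᵢ/xᵢ)².
  (½·δc/c)² = (0.5×0.113)² = 0.00318;  (3·δq/q)² = (3×0.0185)² = 0.00310;  (½·δb/b)² = (0.5×0.0660)² = 0.00109;  (1·δs/s)² = (1×0.114)² = 0.0129;  (-2·δp/p)² = (-2×0.0200)² = 0.00159
δQ/Q = √(0.0219) = 0.148

0.148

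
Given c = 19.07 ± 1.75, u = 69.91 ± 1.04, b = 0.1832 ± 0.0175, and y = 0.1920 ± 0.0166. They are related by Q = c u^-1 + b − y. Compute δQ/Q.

Let p = c·u^-1 = 0.2728. δp/p = √((1·δc/c)² + (-1·δu/u)²) = √(0.00842 + 0.000221) = 0.0930, so δp = 0.0254.
Q = p + b − y: δQ = √(δp² + δb² + δy²) = √(0.000643 + 0.000306 + 0.000276) = 0.0350
Q = 0.2640, so δQ/Q = 0.0350/0.2640 = 0.133.

0.133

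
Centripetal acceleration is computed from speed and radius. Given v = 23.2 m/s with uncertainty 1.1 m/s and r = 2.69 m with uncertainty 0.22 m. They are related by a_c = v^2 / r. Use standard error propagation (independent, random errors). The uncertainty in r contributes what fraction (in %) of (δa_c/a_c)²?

(δa_c/a_c)² = (2·δv/v)² + (-1·δr/r)²
  v term: (2×0.0474)² = 0.00899
  r term: (-1×0.0818)² = 0.00669
Total = 0.0157. Share from r = 0.00669/0.0157 = 0.427.

42.7%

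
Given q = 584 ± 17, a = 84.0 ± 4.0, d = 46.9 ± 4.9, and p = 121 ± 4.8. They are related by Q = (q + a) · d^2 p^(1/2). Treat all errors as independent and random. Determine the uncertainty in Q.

3.42e+06

Let u = q + a = 668. δu = √(δq² + δa²) = √(289 + 16.0) = 17.5, so δu/u = 0.0261.
Q is then a monomial in u, d, p:
δQ/Q = √((δu/u)² + (2·δd/d)² + (½·δp/p)²) = √(0.000684 + 0.0437 + 0.000393) = 0.212
Q = 1.62e+07, so δQ = 0.212 × 1.62e+07 = 3.42e+06.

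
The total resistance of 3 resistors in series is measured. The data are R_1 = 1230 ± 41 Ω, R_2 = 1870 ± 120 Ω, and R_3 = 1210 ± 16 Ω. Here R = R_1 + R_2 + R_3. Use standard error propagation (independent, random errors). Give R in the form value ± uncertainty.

4310 ± 128 Ω

Each term contributes (cᵢ δxᵢ)² to (δR)²:
  (δR_1)² = 1680;  (δR_2)² = 14400;  (δR_3)² = 256
δR = √(16300) = 128 Ω
R = 4310 Ω.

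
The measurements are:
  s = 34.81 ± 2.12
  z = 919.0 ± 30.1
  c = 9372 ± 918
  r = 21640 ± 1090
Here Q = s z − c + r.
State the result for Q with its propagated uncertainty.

Let p = s·z = 31990. δp/p = √((1·δs/s)² + (1·δz/z)²) = √(0.00371 + 0.00107) = 0.0692, so δp = 2210.
Q = p − c + r: δQ = √(δp² + δc² + δr²) = √(4.89e+06 + 8.43e+05 + 1.19e+06) = 2630
Q = 44260.

44260 ± 2630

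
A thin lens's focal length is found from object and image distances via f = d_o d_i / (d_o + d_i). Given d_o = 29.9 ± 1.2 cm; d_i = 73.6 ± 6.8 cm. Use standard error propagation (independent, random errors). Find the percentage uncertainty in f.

∂f/∂d_o = (d_i/(d_o+d_i))² = 0.506;  ∂f/∂d_i = (d_o/(d_o+d_i))² = 0.0835
δf = √((∂f/∂d_o · δd_o)² + (∂f/∂d_i · δd_i)²) = √(0.368 + 0.322) = 0.831 cm
f = 21.3 cm, so δf/f = 0.831/21.3 = 0.0391.

3.91%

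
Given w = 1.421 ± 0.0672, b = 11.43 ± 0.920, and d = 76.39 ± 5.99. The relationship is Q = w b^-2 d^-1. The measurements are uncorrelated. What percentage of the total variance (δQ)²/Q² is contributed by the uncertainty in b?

75.6%

(δQ/Q)² = (1·δw/w)² + (-2·δb/b)² + (-1·δd/d)²
  w term: (1×0.0473)² = 0.00224
  b term: (-2×0.0805)² = 0.0259
  d term: (-1×0.0784)² = 0.00615
Total = 0.0343. Share from b = 0.0259/0.0343 = 0.756.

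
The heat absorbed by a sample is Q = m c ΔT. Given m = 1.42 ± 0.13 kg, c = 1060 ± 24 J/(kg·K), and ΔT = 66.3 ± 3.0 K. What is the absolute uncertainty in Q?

10400 J

Since Q is a product/quotient, work with relative uncertainties:
  (1·δm/m)² = (1×0.0915)² = 0.00838;  (1·δc/c)² = (1×0.0226)² = 0.000513;  (1·δΔT/ΔT)² = (1×0.0452)² = 0.00205
δQ/Q = √(0.0109) = 0.105
Q = 99800 J, so δQ = 0.105 × 99800 = 10400 J.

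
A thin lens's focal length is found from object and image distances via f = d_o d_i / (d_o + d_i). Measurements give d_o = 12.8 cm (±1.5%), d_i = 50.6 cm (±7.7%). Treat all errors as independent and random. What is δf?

∂f/∂d_o = (d_i/(d_o+d_i))² = 0.637;  ∂f/∂d_i = (d_o/(d_o+d_i))² = 0.0408
δf = √((∂f/∂d_o · δd_o)² + (∂f/∂d_i · δd_i)²) = √(0.0150 + 0.0252) = 0.200 cm

0.200 cm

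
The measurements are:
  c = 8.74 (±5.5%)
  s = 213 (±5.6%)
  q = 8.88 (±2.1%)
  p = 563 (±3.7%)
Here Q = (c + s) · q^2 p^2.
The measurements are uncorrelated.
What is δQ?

Let u = c + s = 222. δu = √(δc² + δs²) = √(0.231 + 142) = 11.9, so δu/u = 0.0538.
Q is then a monomial in u, q, p:
δQ/Q = √((δu/u)² + (2·δq/q)² + (2·δp/p)²) = √(0.00290 + 0.00176 + 0.00548) = 0.101
Q = 5.54e+09, so δQ = 0.101 × 5.54e+09 = 5.58e+08.

5.58e+08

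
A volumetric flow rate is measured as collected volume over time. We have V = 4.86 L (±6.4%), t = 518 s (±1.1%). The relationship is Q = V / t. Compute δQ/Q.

0.0649

Products/powers → add relative errors in quadrature, weighted by exponent:
  (1·δV/V)² = (1×0.0640)² = 0.00410;  (-1·δt/t)² = (-1×0.0110)² = 0.000121
δQ/Q = √(0.00422) = 0.0649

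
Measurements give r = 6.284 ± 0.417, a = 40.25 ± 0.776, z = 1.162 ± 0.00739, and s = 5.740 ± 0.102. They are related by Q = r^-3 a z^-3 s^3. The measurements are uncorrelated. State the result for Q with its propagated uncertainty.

Products/powers → add relative errors in quadrature, weighted by exponent:
  (-3·δr/r)² = (-3×0.0664)² = 0.0396;  (1·δa/a)² = (1×0.0193)² = 0.000372;  (-3·δz/z)² = (-3×0.00636)² = 0.000364;  (3·δs/s)² = (3×0.0178)² = 0.00284
δQ/Q = √(0.0432) = 0.208
Q = 19.55, so δQ = 0.208 × 19.55 = 4.06.

19.55 ± 4.06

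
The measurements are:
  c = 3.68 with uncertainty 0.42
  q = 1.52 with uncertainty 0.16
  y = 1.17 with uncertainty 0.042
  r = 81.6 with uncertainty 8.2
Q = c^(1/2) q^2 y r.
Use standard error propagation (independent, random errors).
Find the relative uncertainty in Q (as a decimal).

0.243

Q is a product of powers, so relative uncertainties combine in quadrature:
  (½·δc/c)² = (0.5×0.114)² = 0.00326;  (2·δq/q)² = (2×0.105)² = 0.0443;  (1·δy/y)² = (1×0.0359)² = 0.00129;  (1·δr/r)² = (1×0.100)² = 0.0101
δQ/Q = √(0.0590) = 0.243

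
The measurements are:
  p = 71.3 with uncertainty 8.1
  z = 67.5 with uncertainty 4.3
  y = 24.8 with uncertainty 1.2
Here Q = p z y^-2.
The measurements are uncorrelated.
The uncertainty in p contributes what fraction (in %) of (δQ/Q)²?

49.0%

(δQ/Q)² = (1·δp/p)² + (1·δz/z)² + (-2·δy/y)²
  p term: (1×0.114)² = 0.0129
  z term: (1×0.0637)² = 0.00406
  y term: (-2×0.0484)² = 0.00937
Total = 0.0263. Share from p = 0.0129/0.0263 = 0.490.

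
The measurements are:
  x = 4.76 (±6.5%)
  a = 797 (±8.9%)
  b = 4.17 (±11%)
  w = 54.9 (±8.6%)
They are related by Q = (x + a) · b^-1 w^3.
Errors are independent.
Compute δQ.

9.36e+06

Let u = x + a = 802. δu = √(δx² + δa²) = √(0.0957 + 5030) = 70.9, so δu/u = 0.0885.
Q is then a monomial in u, b, w:
δQ/Q = √((δu/u)² + (-1·δb/b)² + (3·δw/w)²) = √(0.00783 + 0.0121 + 0.0666) = 0.294
Q = 3.18e+07, so δQ = 0.294 × 3.18e+07 = 9.36e+06.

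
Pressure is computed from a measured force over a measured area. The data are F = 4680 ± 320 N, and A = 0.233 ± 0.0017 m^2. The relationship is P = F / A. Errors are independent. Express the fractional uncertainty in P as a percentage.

Relative error in a monomial: (δP/P)² = Σ (nᵢ · δxᵢ/xᵢ)².
  (1·δF/F)² = (1×0.0684)² = 0.00468;  (-1·δA/A)² = (-1×0.00730)² = 5.32e-05
δP/P = √(0.00473) = 0.0688

6.88%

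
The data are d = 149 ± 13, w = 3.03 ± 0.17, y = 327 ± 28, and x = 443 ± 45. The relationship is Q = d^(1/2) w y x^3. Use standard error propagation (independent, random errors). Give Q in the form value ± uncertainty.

(1.05 ± 0.341) × 10^12

Each factor contributes (exponent × relative error)² to (δQ/Q)²:
  (½·δd/d)² = (0.5×0.0872)² = 0.00190;  (1·δw/w)² = (1×0.0561)² = 0.00315;  (1·δy/y)² = (1×0.0856)² = 0.00733;  (3·δx/x)² = (3×0.102)² = 0.0929
δQ/Q = √(0.105) = 0.324
Q = 1.05e+12, so δQ = 0.324 × 1.05e+12 = 3.41e+11.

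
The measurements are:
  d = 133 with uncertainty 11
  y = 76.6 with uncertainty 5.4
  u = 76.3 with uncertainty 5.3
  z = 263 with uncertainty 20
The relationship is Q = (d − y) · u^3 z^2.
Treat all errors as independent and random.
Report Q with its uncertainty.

(1.73 ± 0.584) × 10^12

Let w = d − y = 56.4. δw = √(δd² + δy²) = √(121 + 29.2) = 12.3, so δw/w = 0.217.
Q is then a monomial in w, u, z:
δQ/Q = √((δw/w)² + (3·δu/u)² + (2·δz/z)²) = √(0.0472 + 0.0434 + 0.0231) = 0.337
Q = 1.73e+12, so δQ = 0.337 × 1.73e+12 = 5.84e+11.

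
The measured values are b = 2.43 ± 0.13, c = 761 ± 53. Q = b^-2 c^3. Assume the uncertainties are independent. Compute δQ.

1.75e+07

Since Q is a product/quotient, work with relative uncertainties:
  (-2·δb/b)² = (-2×0.0535)² = 0.0114;  (3·δc/c)² = (3×0.0696)² = 0.0437
δQ/Q = √(0.0551) = 0.235
Q = 7.46e+07, so δQ = 0.235 × 7.46e+07 = 1.75e+07.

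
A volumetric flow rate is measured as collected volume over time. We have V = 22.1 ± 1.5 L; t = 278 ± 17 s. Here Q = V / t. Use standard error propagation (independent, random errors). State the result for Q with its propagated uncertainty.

0.0795 ± 0.00726 L/s

Q is a product of powers, so relative uncertainties combine in quadrature:
  (1·δV/V)² = (1×0.0679)² = 0.00461;  (-1·δt/t)² = (-1×0.0612)² = 0.00374
δQ/Q = √(0.00835) = 0.0914
Q = 0.0795 L/s, so δQ = 0.0914 × 0.0795 = 0.00726 L/s.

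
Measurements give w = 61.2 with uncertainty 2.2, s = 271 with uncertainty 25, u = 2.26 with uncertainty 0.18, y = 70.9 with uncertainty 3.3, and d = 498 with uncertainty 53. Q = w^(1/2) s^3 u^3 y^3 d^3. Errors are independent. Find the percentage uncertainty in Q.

Since Q is a product/quotient, work with relative uncertainties:
  (½·δw/w)² = (0.5×0.0359)² = 0.000323;  (3·δs/s)² = (3×0.0923)² = 0.0766;  (3·δu/u)² = (3×0.0796)² = 0.0571;  (3·δy/y)² = (3×0.0465)² = 0.0195;  (3·δd/d)² = (3×0.106)² = 0.102
δQ/Q = √(0.255) = 0.505

50.5%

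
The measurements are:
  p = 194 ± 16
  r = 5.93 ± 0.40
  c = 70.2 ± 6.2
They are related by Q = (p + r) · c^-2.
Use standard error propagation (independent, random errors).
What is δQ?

0.00787

Let u = p + r = 200. δu = √(δp² + δr²) = √(256 + 0.160) = 16.0, so δu/u = 0.0801.
Q is then a monomial in u, c:
δQ/Q = √((δu/u)² + (-2·δc/c)²) = √(0.00641 + 0.0312) = 0.194
Q = 0.0406, so δQ = 0.194 × 0.0406 = 0.00787.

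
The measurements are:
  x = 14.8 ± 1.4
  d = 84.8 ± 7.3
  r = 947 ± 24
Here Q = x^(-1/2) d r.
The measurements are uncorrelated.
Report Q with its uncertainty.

Each factor contributes (exponent × relative error)² to (δQ/Q)²:
  (−½·δx/x)² = (-0.5×0.0946)² = 0.00224;  (1·δd/d)² = (1×0.0861)² = 0.00741;  (1·δr/r)² = (1×0.0253)² = 0.000642
δQ/Q = √(0.0103) = 0.101
Q = 20900, so δQ = 0.101 × 20900 = 2120.

20900 ± 2120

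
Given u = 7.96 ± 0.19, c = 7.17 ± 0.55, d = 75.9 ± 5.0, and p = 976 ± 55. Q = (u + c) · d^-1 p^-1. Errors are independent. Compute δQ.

1.94e-05

Let w = u + c = 15.1. δw = √(δu² + δc²) = √(0.0361 + 0.303) = 0.582, so δw/w = 0.0385.
Q is then a monomial in w, d, p:
δQ/Q = √((δw/w)² + (-1·δd/d)² + (-1·δp/p)²) = √(0.00148 + 0.00434 + 0.00318) = 0.0948
Q = 0.000204, so δQ = 0.0948 × 0.000204 = 1.94e-05.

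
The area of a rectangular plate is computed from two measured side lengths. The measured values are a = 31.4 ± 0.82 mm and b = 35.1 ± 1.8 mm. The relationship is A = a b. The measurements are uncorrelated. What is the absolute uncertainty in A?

63.4 mm^2

Relative error in a monomial: (δA/A)² = Σ (nᵢ · δxᵢ/xᵢ)².
  (1·δa/a)² = (1×0.0261)² = 0.000682;  (1·δb/b)² = (1×0.0513)² = 0.00263
δA/A = √(0.00331) = 0.0575
A = 1100 mm^2, so δA = 0.0575 × 1100 = 63.4 mm^2.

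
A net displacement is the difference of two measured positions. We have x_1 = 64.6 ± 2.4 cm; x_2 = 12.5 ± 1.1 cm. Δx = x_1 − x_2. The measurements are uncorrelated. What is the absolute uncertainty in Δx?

For a sum/difference, combine absolute errors in quadrature:
  (δx_1)² = 5.76;  (δx_2)² = 1.21
δΔx = √(6.97) = 2.64 cm

2.64 cm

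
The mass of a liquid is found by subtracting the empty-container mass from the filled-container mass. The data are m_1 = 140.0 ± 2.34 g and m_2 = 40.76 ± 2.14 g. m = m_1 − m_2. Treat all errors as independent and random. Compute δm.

3.17 g

Sums and differences: (δm)² = Σ (cᵢ δxᵢ)².
  (δm_1)² = 5.48;  (δm_2)² = 4.58
δm = √(10.1) = 3.17 g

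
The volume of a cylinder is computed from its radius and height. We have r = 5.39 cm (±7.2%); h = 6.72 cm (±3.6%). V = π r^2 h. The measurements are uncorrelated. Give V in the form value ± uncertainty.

V is a product of powers, so relative uncertainties combine in quadrature:
  (2·δr/r)² = (2×0.0720)² = 0.0207;  (1·δh/h)² = (1×0.0360)² = 0.00130
δV/V = √(0.0220) = 0.148
V = 613 cm^3, so δV = 0.148 × 613 = 91.0 cm^3.

613 ± 91.0 cm^3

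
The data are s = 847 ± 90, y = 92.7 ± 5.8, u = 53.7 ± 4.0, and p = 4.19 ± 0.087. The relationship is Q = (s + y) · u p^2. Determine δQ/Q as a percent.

Let w = s + y = 940. δw = √(δs² + δy²) = √(8100 + 33.6) = 90.2, so δw/w = 0.0960.
Q is then a monomial in w, u, p:
δQ/Q = √((δw/w)² + (1·δu/u)² + (2·δp/p)²) = √(0.00921 + 0.00555 + 0.00172) = 0.128

12.8%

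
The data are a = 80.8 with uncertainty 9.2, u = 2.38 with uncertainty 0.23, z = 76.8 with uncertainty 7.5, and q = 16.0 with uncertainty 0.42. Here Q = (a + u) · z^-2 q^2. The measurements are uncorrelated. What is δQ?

Let w = a + u = 83.2. δw = √(δa² + δu²) = √(84.6 + 0.0529) = 9.20, so δw/w = 0.111.
Q is then a monomial in w, z, q:
δQ/Q = √((δw/w)² + (-2·δz/z)² + (2·δq/q)²) = √(0.0122 + 0.0381 + 0.00276) = 0.231
Q = 3.61, so δQ = 0.231 × 3.61 = 0.832.

0.832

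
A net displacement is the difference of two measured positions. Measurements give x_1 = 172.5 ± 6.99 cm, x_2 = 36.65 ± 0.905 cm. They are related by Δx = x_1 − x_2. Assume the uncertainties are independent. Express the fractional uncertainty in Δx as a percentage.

Absolute uncertainties add in quadrature for a linear combination:
  (δx_1)² = 48.9;  (δx_2)² = 0.819
δΔx = √(49.7) = 7.05 cm
Δx = 135.8 cm, so δΔx/Δx = 7.05/135.8 = 0.0519.

5.19%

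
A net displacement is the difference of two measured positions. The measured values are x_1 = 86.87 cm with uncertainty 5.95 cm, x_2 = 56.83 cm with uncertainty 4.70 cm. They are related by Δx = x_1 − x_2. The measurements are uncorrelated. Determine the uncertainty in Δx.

7.58 cm

Absolute uncertainties add in quadrature for a linear combination:
  (δx_1)² = 35.4;  (δx_2)² = 22.1
δΔx = √(57.5) = 7.58 cm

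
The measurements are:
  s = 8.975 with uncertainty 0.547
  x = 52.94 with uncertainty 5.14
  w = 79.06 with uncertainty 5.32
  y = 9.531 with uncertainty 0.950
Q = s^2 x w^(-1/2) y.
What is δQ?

859

Each factor contributes (exponent × relative error)² to (δQ/Q)²:
  (2·δs/s)² = (2×0.0609)² = 0.0149;  (1·δx/x)² = (1×0.0971)² = 0.00943;  (−½·δw/w)² = (-0.5×0.0673)² = 0.00113;  (1·δy/y)² = (1×0.0997)² = 0.00994
δQ/Q = √(0.0354) = 0.188
Q = 4571, so δQ = 0.188 × 4571 = 859.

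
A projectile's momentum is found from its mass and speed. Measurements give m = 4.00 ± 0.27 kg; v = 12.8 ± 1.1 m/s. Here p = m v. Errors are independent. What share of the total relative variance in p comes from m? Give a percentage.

(δp/p)² = (1·δm/m)² + (1·δv/v)²
  m term: (1×0.0675)² = 0.00456
  v term: (1×0.0859)² = 0.00739
Total = 0.0119. Share from m = 0.00456/0.0119 = 0.382.

38.2%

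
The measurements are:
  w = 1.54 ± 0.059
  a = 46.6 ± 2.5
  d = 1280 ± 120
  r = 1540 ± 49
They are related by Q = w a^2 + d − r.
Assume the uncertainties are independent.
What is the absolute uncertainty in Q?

Let p = w·a^2 = 3340. δp/p = √((1·δw/w)² + (2·δa/a)²) = √(0.00147 + 0.0115) = 0.114, so δp = 381.
Q = p + d − r: δQ = √(δp² + δd² + δr²) = √(1.45e+05 + 14400 + 2400) = 402

402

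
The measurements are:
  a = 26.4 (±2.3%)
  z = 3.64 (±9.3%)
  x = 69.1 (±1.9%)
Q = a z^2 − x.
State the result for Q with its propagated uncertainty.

281 ± 65.6

Let p = a·z^2 = 350. δp/p = √((1·δa/a)² + (2·δz/z)²) = √(0.000529 + 0.0346) = 0.187, so δp = 65.6.
Q = p − x: δQ = √(δp² + δx²) = √(4300 + 1.72) = 65.6
Q = 281.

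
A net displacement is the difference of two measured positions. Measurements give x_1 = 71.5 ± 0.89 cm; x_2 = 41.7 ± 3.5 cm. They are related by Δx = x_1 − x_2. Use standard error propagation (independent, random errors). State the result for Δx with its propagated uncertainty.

29.8 ± 3.61 cm

Sums and differences: (δΔx)² = Σ (cᵢ δxᵢ)².
  (δx_1)² = 0.792;  (δx_2)² = 12.2
δΔx = √(13.0) = 3.61 cm
Δx = 29.8 cm.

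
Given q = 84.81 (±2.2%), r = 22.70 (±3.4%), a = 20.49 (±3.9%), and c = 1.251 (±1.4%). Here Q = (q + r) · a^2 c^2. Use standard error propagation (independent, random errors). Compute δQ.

6000

Let u = q + r = 107.5. δu = √(δq² + δr²) = √(3.48 + 0.596) = 2.02, so δu/u = 0.0188.
Q is then a monomial in u, a, c:
δQ/Q = √((δu/u)² + (2·δa/a)² + (2·δc/c)²) = √(0.000353 + 0.00608 + 0.000784) = 0.0850
Q = 70640, so δQ = 0.0850 × 70640 = 6000.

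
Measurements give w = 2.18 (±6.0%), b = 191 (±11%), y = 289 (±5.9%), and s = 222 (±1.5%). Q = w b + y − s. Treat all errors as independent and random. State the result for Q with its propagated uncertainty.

483 ± 55.0

Let p = w·b = 416. δp/p = √((1·δw/w)² + (1·δb/b)²) = √(0.00360 + 0.0121) = 0.125, so δp = 52.2.
Q = p + y − s: δQ = √(δp² + δy² + δs²) = √(2720 + 291 + 11.1) = 55.0
Q = 483.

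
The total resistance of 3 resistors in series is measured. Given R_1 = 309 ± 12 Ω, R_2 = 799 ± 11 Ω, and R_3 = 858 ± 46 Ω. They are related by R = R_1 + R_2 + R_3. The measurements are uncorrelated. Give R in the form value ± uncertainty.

Each term contributes (cᵢ δxᵢ)² to (δR)²:
  (δR_1)² = 144;  (δR_2)² = 121;  (δR_3)² = 2120
δR = √(2380) = 48.8 Ω
R = 1970 Ω.

1970 ± 48.8 Ω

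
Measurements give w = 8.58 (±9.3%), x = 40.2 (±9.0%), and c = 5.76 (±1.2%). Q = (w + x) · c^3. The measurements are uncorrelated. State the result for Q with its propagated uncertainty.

9320 ± 784

Let u = w + x = 48.8. δu = √(δw² + δx²) = √(0.637 + 13.1) = 3.70, so δu/u = 0.0760.
Q is then a monomial in u, c:
δQ/Q = √((δu/u)² + (3·δc/c)²) = √(0.00577 + 0.00130) = 0.0841
Q = 9320, so δQ = 0.0841 × 9320 = 784.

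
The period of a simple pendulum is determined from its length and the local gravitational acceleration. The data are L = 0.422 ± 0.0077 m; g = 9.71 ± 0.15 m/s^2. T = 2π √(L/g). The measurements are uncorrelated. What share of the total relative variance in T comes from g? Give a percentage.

41.8%

(δT/T)² = (½·δL/L)² + (−½·δg/g)²
  L term: (0.5×0.0182)² = 8.32e-05
  g term: (-0.5×0.0154)² = 5.97e-05
Total = 0.000143. Share from g = 5.97e-05/0.000143 = 0.418.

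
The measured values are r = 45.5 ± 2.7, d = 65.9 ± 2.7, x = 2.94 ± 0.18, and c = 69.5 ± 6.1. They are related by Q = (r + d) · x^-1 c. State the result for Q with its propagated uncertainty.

2630 ± 296

Let u = r + d = 111. δu = √(δr² + δd²) = √(7.29 + 7.29) = 3.82, so δu/u = 0.0343.
Q is then a monomial in u, x, c:
δQ/Q = √((δu/u)² + (-1·δx/x)² + (1·δc/c)²) = √(0.00117 + 0.00375 + 0.00770) = 0.112
Q = 2630, so δQ = 0.112 × 2630 = 296.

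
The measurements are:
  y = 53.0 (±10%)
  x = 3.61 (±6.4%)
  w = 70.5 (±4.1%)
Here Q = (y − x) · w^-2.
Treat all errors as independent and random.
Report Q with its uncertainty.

0.00994 ± 0.00134

Let u = y − x = 49.4. δu = √(δy² + δx²) = √(28.1 + 0.0534) = 5.31, so δu/u = 0.107.
Q is then a monomial in u, w:
δQ/Q = √((δu/u)² + (-2·δw/w)²) = √(0.0115 + 0.00672) = 0.135
Q = 0.00994, so δQ = 0.135 × 0.00994 = 0.00134.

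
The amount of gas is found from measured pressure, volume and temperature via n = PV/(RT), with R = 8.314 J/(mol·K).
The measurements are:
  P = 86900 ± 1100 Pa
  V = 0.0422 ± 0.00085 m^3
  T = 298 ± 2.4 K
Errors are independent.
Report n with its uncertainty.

Relative error in a monomial: (δn/n)² = Σ (nᵢ · δxᵢ/xᵢ)².
  (1·δP/P)² = (1×0.0127)² = 0.000160;  (1·δV/V)² = (1×0.0201)² = 0.000406;  (-1·δT/T)² = (-1×0.00805)² = 6.49e-05
δn/n = √(0.000631) = 0.0251
n = 1.48 mol, so δn = 0.0251 × 1.48 = 0.0372 mol.

1.48 ± 0.0372 mol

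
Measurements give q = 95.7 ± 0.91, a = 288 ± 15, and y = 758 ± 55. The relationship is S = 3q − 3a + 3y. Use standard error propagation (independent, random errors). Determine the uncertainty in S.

Sums and differences: (δS)² = Σ (cᵢ δxᵢ)².
  (3·δq)² = 7.45;  (3·δa)² = 2020;  (3·δy)² = 27200
δS = √(29300) = 171

171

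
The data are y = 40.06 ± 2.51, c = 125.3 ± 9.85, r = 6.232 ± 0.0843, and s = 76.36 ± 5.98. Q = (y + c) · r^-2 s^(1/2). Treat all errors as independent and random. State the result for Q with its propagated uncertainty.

37.21 ± 2.89

Let u = y + c = 165.4. δu = √(δy² + δc²) = √(6.30 + 97.0) = 10.2, so δu/u = 0.0615.
Q is then a monomial in u, r, s:
δQ/Q = √((δu/u)² + (-2·δr/r)² + (½·δs/s)²) = √(0.00378 + 0.000732 + 0.00153) = 0.0777
Q = 37.21, so δQ = 0.0777 × 37.21 = 2.89.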